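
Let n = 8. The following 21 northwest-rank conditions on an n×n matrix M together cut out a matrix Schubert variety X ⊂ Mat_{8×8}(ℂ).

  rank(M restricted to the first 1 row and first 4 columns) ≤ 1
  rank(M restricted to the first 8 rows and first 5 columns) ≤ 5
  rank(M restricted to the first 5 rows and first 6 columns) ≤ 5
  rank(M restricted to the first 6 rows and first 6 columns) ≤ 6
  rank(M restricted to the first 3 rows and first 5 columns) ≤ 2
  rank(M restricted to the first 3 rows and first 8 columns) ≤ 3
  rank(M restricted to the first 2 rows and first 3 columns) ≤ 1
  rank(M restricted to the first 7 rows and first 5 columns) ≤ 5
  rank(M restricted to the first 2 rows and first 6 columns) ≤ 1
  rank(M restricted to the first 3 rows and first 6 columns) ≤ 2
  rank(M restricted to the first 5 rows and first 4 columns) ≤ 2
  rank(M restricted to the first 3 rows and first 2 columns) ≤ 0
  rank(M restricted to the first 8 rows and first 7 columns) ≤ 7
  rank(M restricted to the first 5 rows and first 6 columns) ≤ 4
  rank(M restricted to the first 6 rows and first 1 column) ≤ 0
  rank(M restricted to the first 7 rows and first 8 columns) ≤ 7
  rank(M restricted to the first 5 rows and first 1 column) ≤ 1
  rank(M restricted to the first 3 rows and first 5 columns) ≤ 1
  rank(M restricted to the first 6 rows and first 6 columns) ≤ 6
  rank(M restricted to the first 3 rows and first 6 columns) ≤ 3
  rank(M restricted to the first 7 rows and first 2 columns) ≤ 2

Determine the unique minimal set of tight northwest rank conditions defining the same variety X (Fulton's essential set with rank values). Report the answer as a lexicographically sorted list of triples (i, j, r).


Rank table r_w(8×8) implied by the 21 constraints:

  R[1]: 0, 0, 1, 1, 1, 1, 1, 1
  R[2]: 0, 0, 1, 1, 1, 1, 2, 2
  R[3]: 0, 0, 1, 1, 1, 2, 3, 3
  R[4]: 0, 1, 2, 2, 2, 3, 4, 4
  R[5]: 0, 1, 2, 2, 3, 4, 5, 5
  R[6]: 0, 1, 2, 3, 4, 5, 6, 6
  R[7]: 1, 2, 3, 4, 5, 6, 7, 7
  R[8]: 1, 2, 3, 4, 5, 6, 7, 8

second differences of R give the permutation w = (3, 7, 6, 2, 5, 4, 1, 8).

Fulton essential set (5 of the 15 Rothe cells):

[(2, 6, 1), (3, 2, 0), (3, 5, 1), (5, 4, 2), (6, 1, 0)]


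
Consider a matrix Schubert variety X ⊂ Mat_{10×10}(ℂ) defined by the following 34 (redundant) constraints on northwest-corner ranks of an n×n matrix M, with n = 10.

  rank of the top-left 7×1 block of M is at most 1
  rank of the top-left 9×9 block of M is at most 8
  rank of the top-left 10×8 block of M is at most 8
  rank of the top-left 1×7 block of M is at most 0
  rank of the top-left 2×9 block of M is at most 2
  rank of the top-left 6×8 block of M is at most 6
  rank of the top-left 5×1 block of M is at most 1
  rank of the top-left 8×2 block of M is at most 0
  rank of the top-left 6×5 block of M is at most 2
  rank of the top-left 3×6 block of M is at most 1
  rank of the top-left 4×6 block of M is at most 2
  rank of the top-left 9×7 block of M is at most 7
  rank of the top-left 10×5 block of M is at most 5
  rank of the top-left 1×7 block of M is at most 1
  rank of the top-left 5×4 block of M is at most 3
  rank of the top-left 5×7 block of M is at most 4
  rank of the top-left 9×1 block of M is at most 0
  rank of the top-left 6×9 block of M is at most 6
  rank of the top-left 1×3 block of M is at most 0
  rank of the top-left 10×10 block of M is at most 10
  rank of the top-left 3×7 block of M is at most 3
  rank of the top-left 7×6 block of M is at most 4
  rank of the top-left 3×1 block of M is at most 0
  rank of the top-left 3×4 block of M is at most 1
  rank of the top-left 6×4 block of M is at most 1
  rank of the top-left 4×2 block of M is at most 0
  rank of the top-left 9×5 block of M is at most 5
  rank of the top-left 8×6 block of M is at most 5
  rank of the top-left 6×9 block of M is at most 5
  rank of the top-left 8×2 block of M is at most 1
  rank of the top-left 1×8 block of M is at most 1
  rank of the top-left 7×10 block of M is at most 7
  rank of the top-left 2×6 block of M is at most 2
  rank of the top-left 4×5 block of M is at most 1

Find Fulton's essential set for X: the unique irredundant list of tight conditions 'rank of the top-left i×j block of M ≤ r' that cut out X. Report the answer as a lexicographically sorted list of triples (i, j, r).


Computing R[i][j] = min implied NW-rank bound (n=10, 34 conditions):

  i=1: 0, 0, 0, 0, 0, 0, 0, 1, 1, 1
  i=2: 0, 0, 1, 1, 1, 1, 1, 2, 2, 2
  i=3: 0, 0, 1, 1, 1, 1, 2, 3, 3, 3
  i=4: 0, 0, 1, 1, 1, 2, 3, 4, 4, 4
  i=5: 0, 0, 1, 1, 2, 3, 4, 5, 5, 5
  i=6: 0, 0, 1, 1, 2, 3, 4, 5, 5, 6
  i=7: 0, 0, 1, 2, 3, 4, 5, 6, 6, 7
  i=8: 0, 0, 1, 2, 3, 4, 5, 6, 7, 8
  i=9: 0, 1, 2, 3, 4, 5, 6, 7, 8, 9
  i=10: 1, 2, 3, 4, 5, 6, 7, 8, 9, 10

the unique w with this rank table is (8, 3, 7, 6, 5, 10, 4, 9, 2, 1).

Fulton essential set (7 of the 30 Rothe cells):

[(1, 7, 0), (3, 6, 1), (4, 5, 1), (6, 4, 1), (6, 9, 5), (8, 2, 0), (9, 1, 0)]


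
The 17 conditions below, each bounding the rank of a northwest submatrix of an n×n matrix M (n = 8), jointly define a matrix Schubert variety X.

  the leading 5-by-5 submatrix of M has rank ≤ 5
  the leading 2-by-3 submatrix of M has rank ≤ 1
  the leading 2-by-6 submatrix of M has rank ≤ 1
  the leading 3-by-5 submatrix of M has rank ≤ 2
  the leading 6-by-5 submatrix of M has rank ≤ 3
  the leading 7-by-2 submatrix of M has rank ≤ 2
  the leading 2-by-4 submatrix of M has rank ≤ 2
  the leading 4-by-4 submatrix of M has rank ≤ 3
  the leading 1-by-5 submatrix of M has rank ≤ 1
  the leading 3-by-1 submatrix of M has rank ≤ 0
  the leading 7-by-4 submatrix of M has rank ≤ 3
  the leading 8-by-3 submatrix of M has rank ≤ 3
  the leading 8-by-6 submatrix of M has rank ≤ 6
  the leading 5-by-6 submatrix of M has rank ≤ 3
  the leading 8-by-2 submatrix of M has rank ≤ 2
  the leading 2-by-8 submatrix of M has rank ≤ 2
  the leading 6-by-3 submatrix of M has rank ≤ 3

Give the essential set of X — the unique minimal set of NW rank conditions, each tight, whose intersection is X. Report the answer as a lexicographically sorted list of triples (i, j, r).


Rank table r_w(8×8) implied by the 17 constraints:

  i=1: 0, 1, 1, 1, 1, 1, 1, 1
  i=2: 0, 1, 1, 1, 1, 1, 2, 2
  i=3: 0, 1, 2, 2, 2, 2, 3, 3
  i=4: 1, 2, 3, 3, 3, 3, 4, 4
  i=5: 1, 2, 3, 3, 3, 3, 4, 5
  i=6: 1, 2, 3, 3, 3, 4, 5, 6
  i=7: 1, 2, 3, 3, 4, 5, 6, 7
  i=8: 1, 2, 3, 4, 5, 6, 7, 8

the unique w with this rank table is (2, 7, 3, 1, 8, 6, 5, 4).

ℓ(w)=13; the 5 essential cells (i,j,r):

[(2, 6, 1), (3, 1, 0), (5, 6, 3), (6, 5, 3), (7, 4, 3)]


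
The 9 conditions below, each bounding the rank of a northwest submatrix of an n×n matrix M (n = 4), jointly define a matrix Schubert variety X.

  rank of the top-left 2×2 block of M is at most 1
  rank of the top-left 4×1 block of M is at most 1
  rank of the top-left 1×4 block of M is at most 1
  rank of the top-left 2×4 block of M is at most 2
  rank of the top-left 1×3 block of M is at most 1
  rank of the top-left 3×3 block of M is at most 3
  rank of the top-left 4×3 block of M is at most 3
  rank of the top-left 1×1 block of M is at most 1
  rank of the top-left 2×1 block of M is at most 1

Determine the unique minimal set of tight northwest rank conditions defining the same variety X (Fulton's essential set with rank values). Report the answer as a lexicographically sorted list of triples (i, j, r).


Reconstructing r_w from the 9 given conditions:

  1  1  1  1
  1  1  2  2
  1  2  3  3
  1  2  3  4

the unique w with this rank table is (1, 3, 2, 4).

D(w) has 1 cell with 1 SE-corner; essential set:

[(2, 2, 1)]


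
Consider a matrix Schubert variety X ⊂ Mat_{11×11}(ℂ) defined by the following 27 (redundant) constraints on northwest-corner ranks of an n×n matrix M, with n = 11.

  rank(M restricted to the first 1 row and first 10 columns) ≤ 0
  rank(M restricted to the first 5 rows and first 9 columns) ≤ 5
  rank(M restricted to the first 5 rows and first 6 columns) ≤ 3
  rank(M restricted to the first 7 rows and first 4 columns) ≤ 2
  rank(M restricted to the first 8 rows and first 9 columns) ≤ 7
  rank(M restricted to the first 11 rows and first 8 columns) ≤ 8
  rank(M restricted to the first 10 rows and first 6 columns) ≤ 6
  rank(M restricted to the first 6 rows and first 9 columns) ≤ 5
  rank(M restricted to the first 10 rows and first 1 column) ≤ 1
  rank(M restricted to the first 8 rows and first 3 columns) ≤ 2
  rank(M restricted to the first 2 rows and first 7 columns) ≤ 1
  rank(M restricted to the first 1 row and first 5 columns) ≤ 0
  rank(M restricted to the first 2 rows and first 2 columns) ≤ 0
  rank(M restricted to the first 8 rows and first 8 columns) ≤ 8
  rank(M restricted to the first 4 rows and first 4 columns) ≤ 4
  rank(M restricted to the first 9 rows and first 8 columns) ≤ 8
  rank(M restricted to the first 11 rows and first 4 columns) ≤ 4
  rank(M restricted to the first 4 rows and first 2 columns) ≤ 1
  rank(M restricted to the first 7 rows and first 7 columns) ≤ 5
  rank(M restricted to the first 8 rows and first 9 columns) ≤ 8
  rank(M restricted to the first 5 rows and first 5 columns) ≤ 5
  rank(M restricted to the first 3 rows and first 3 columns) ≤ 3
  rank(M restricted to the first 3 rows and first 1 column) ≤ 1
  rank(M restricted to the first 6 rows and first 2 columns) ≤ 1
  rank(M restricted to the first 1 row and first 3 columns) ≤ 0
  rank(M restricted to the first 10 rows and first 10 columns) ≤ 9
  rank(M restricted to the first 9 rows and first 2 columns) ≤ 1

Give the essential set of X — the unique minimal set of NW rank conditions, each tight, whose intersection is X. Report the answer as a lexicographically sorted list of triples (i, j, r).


Recovering R(i,j) via the rank-extension bound from the 27 conditions:

  R[1]: 0, 0, 0, 0, 0, 0, 0, 0, 0, 0, 1
  R[2]: 0, 0, 1, 1, 1, 1, 1, 1, 1, 1, 2
  R[3]: 1, 1, 2, 2, 2, 2, 2, 2, 2, 2, 3
  R[4]: 1, 1, 2, 2, 3, 3, 3, 3, 3, 3, 4
  R[5]: 1, 1, 2, 2, 3, 3, 4, 4, 4, 4, 5
  R[6]: 1, 1, 2, 2, 3, 4, 5, 5, 5, 5, 6
  R[7]: 1, 1, 2, 2, 3, 4, 5, 6, 6, 6, 7
  R[8]: 1, 1, 2, 3, 4, 5, 6, 7, 7, 7, 8
  R[9]: 1, 1, 2, 3, 4, 5, 6, 7, 8, 8, 9
  R[10]: 1, 2, 3, 4, 5, 6, 7, 8, 9, 9, 10
  R[11]: 1, 2, 3, 4, 5, 6, 7, 8, 9, 10, 11

second differences of R give the permutation w = (11, 3, 1, 5, 7, 6, 8, 4, 9, 2, 10).

Fulton essential set (5 of the 23 Rothe cells):

[(1, 10, 0), (2, 2, 0), (5, 6, 3), (7, 4, 2), (9, 2, 1)]


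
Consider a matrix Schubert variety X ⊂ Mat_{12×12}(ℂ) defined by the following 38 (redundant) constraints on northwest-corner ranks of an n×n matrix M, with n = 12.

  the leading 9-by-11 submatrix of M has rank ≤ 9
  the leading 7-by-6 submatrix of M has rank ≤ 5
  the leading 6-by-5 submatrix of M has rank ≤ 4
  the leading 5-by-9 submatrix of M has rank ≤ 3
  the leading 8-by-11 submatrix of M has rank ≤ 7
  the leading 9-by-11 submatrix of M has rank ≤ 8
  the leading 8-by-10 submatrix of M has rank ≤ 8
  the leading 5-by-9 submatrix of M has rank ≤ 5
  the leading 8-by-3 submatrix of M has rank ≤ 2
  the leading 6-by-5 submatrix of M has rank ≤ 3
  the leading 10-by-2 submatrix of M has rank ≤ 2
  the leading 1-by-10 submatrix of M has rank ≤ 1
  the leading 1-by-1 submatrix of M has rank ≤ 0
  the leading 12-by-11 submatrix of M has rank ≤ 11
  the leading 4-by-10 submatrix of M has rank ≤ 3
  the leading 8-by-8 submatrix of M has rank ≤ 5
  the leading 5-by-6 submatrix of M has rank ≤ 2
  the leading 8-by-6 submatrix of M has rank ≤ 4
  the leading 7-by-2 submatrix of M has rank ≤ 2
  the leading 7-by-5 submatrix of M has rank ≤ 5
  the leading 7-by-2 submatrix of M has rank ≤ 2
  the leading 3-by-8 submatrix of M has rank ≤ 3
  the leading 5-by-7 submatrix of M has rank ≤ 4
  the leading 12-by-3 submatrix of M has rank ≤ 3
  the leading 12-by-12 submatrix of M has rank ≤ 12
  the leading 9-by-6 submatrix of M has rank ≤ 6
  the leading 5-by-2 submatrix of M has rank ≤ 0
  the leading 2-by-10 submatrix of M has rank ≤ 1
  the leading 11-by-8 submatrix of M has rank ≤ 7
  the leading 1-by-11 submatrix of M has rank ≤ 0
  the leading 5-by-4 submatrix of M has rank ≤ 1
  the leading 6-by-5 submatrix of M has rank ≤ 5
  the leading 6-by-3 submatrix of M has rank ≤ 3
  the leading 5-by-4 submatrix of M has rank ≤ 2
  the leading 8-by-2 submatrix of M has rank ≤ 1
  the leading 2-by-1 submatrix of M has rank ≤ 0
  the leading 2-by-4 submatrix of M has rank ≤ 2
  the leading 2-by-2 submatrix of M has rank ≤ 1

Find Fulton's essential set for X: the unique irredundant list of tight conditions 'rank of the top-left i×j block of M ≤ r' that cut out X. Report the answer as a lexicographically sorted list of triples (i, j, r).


The tightest implied rank at each (i,j), from the 38 conditions:

  i=1: 0  0  0  0  0  0  0  0  0  0  0  1
  i=2: 0  0  1  1  1  1  1  1  1  1  1  2
  i=3: 0  0  1  1  2  2  2  2  2  2  2  3
  i=4: 0  0  1  1  2  2  3  3  3  3  3  4
  i=5: 0  0  1  1  2  2  3  3  3  4  4  5
  i=6: 1  1  2  2  3  3  4  4  4  5  5  6
  i=7: 1  1  2  3  4  4  5  5  5  6  6  7
  i=8: 1  1  2  3  4  4  5  5  6  7  7  8
  i=9: 1  2  3  4  5  5  6  6  7  8  8  9
  i=10: 1  2  3  4  5  6  7  7  8  9  9  10
  i=11: 1  2  3  4  5  6  7  7  8  9  10  11
  i=12: 1  2  3  4  5  6  7  8  9  10  11  12

giving w = (12, 3, 5, 7, 10, 1, 4, 9, 2, 6, 11, 8) via Δ²R.

D(w) has 31 cells with 9 SE-corners; essential set:

[(1, 11, 0), (5, 2, 0), (5, 4, 1), (5, 6, 2), (5, 9, 3), (8, 2, 1), (8, 6, 4), (8, 8, 5), (11, 8, 7)]


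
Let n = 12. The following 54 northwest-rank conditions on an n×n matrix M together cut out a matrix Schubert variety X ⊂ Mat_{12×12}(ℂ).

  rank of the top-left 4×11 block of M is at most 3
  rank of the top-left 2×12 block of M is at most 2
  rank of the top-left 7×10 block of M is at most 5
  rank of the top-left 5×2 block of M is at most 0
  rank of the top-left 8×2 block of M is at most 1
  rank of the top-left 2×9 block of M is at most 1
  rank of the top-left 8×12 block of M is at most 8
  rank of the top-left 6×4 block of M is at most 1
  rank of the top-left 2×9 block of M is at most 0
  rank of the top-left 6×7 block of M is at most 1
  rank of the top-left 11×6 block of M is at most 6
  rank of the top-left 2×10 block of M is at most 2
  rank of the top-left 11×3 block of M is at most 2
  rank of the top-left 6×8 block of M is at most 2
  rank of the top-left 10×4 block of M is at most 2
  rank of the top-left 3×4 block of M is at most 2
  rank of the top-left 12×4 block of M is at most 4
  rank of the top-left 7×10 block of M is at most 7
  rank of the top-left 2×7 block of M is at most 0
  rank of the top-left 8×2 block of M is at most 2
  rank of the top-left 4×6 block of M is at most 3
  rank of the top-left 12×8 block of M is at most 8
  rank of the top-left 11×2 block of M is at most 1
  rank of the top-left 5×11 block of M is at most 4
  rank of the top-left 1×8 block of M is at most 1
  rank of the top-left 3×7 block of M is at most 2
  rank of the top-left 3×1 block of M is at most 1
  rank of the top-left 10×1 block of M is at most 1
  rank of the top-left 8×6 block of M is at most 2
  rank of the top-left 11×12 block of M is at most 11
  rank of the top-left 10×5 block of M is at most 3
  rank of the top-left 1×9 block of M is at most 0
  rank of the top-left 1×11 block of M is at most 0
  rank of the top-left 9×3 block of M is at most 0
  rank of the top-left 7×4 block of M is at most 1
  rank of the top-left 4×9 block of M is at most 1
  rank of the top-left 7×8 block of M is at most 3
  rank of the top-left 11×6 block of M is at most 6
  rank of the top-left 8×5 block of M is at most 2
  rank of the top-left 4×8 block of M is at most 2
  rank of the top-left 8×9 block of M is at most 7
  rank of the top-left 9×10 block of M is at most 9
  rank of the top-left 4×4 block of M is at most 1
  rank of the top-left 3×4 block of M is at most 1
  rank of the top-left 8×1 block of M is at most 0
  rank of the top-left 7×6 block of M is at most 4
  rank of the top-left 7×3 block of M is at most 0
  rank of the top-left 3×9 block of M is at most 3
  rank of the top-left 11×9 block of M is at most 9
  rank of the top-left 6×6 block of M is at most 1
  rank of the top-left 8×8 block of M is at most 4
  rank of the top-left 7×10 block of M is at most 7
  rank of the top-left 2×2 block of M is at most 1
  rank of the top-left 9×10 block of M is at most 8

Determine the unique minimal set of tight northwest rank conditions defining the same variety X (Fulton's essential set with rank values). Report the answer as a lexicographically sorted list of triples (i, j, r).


Reconstructing r_w from the 54 given conditions:

  R[1]: 0 0 0 0 0 0 0 0 0 0 0 1
  R[2]: 0 0 0 0 0 0 0 0 0 1 1 2
  R[3]: 0 0 0 1 1 1 1 1 1 2 2 3
  R[4]: 0 0 0 1 1 1 1 1 1 2 3 4
  R[5]: 0 0 0 1 1 1 1 2 2 3 4 5
  R[6]: 0 0 0 1 1 1 1 2 3 4 5 6
  R[7]: 0 0 0 1 2 2 2 3 4 5 6 7
  R[8]: 0 0 0 1 2 2 3 4 5 6 7 8
  R[9]: 0 0 0 1 2 3 4 5 6 7 8 9
  R[10]: 1 1 1 2 3 4 5 6 7 8 9 10
  R[11]: 1 1 2 3 4 5 6 7 8 9 10 11
  R[12]: 1 2 3 4 5 6 7 8 9 10 11 12

so w = (12, 10, 4, 11, 8, 9, 5, 7, 6, 1, 3, 2).

ℓ(w)=54; the 7 essential cells (i,j,r):

[(1, 11, 0), (2, 9, 0), (4, 9, 1), (6, 7, 1), (8, 6, 2), (9, 3, 0), (11, 2, 1)]


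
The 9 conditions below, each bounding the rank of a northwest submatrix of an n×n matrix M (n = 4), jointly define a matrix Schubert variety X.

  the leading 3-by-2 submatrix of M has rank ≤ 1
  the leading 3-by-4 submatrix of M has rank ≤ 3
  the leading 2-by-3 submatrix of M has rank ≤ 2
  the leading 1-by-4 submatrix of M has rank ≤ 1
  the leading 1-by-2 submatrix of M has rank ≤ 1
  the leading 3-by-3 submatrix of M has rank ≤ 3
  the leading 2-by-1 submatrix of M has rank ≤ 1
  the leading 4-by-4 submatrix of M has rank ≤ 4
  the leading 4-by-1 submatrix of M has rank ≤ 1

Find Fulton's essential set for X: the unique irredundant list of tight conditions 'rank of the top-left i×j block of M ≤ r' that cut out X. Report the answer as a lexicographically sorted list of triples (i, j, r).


The tightest implied rank at each (i,j), from the 9 conditions:

  R[1]: 1  1  1  1
  R[2]: 1  1  2  2
  R[3]: 1  1  2  3
  R[4]: 1  2  3  4

reading off 1-entries of Δ²R: w = (1, 3, 4, 2).

1 SE-corner of the 2-cell Rothe diagram gives Ess(w):

[(3, 2, 1)]


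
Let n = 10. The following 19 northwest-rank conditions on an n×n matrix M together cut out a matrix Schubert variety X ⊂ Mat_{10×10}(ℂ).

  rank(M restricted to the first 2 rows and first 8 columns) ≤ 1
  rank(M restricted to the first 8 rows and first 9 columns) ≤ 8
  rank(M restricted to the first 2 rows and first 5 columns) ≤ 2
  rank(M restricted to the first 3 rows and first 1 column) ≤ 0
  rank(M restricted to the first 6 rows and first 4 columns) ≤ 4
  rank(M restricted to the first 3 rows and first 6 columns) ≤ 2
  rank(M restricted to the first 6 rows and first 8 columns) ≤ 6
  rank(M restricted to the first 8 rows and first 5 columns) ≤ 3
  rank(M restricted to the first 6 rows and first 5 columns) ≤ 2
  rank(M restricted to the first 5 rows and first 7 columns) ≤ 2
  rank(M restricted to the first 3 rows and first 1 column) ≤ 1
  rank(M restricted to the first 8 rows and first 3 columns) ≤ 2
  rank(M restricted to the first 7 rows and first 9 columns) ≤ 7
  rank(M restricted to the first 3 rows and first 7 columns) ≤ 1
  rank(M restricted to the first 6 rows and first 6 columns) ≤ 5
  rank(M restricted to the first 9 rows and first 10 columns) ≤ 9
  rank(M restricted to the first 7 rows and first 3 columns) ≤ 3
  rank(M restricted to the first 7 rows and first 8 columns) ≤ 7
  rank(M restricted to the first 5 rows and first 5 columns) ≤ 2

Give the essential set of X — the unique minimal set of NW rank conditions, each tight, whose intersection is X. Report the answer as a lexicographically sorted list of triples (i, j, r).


Propagating the 19 rank bounds to every northwest block:

  R[1]: 0  1  1  1  1  1  1  1  1  1
  R[2]: 0  1  1  1  1  1  1  1  2  2
  R[3]: 0  1  1  1  1  1  1  2  3  3
  R[4]: 1  2  2  2  2  2  2  3  4  4
  R[5]: 1  2  2  2  2  2  2  3  4  5
  R[6]: 1  2  2  2  2  3  3  4  5  6
  R[7]: 1  2  2  3  3  4  4  5  6  7
  R[8]: 1  2  2  3  3  4  5  6  7  8
  R[9]: 1  2  3  4  4  5  6  7  8  9
  R[10]: 1  2  3  4  5  6  7  8  9  10

reading off 1-entries of Δ²R: w = (2, 9, 8, 1, 10, 6, 4, 7, 3, 5).

|D(w)|=25, |Ess(w)|=7:

[(2, 8, 1), (3, 1, 0), (3, 7, 1), (5, 7, 2), (6, 5, 2), (8, 3, 2), (8, 5, 3)]


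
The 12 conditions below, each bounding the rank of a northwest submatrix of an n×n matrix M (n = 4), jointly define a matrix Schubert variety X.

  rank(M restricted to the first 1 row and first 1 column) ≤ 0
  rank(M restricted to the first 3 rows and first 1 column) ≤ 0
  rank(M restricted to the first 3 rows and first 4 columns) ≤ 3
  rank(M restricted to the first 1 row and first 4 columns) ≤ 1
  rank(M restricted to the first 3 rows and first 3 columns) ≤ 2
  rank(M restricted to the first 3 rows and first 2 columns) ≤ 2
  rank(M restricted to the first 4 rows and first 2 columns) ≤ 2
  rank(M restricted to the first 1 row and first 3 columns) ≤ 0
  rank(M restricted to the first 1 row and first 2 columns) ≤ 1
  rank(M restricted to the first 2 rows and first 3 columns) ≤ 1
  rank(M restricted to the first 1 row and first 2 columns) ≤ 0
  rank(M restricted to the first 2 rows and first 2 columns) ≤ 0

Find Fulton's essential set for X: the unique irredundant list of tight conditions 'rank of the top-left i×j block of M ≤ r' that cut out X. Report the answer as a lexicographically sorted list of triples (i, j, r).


Recovering R(i,j) via the rank-extension bound from the 12 conditions:

  row 1: 0, 0, 0, 1
  row 2: 0, 0, 1, 2
  row 3: 0, 1, 2, 3
  row 4: 1, 2, 3, 4

reading off 1-entries of Δ²R: w = (4, 3, 2, 1).

D(w) has 6 cells with 3 SE-corners; essential set:

[(1, 3, 0), (2, 2, 0), (3, 1, 0)]


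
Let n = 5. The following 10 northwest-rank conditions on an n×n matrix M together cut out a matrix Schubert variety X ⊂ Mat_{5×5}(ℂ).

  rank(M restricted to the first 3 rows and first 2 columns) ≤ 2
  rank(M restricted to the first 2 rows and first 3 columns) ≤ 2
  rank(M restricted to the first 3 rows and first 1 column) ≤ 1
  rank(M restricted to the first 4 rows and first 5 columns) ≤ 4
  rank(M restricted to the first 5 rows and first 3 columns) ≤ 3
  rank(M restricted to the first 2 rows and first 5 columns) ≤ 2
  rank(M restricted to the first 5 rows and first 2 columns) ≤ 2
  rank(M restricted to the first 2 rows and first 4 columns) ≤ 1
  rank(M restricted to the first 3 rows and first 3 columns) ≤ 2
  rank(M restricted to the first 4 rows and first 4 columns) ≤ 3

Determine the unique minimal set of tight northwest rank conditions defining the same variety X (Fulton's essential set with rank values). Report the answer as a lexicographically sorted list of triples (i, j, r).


Rank table r_w(5×5) implied by the 10 constraints:

  i=1: 1 | 1 | 1 | 1 | 1
  i=2: 1 | 1 | 1 | 1 | 2
  i=3: 1 | 2 | 2 | 2 | 3
  i=4: 1 | 2 | 3 | 3 | 4
  i=5: 1 | 2 | 3 | 4 | 5

giving w = (1, 5, 2, 3, 4) via Δ²R.

Rothe diagram D(w) (3 cells), 1 SE-corner (essential condition):

[(2, 4, 1)]


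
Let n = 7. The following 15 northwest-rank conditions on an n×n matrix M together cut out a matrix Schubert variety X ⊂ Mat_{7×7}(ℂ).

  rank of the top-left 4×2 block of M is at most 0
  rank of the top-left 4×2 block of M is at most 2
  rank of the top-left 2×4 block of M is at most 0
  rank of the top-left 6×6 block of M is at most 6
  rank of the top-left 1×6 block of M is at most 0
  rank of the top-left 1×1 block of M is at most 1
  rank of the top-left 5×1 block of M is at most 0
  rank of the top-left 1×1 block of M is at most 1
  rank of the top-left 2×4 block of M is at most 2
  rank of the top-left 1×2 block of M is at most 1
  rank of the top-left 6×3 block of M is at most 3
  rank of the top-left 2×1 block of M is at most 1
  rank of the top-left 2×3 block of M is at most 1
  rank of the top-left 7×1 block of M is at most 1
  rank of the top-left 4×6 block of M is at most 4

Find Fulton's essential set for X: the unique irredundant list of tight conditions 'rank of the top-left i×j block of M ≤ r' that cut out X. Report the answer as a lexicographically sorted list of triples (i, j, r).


Rank table r_w(7×7) implied by the 15 constraints:

  R[1]: 0 | 0 | 0 | 0 | 0 | 0 | 1
  R[2]: 0 | 0 | 0 | 0 | 1 | 1 | 2
  R[3]: 0 | 0 | 1 | 1 | 2 | 2 | 3
  R[4]: 0 | 0 | 1 | 2 | 3 | 3 | 4
  R[5]: 0 | 1 | 2 | 3 | 4 | 4 | 5
  R[6]: 1 | 2 | 3 | 4 | 5 | 5 | 6
  R[7]: 1 | 2 | 3 | 4 | 5 | 6 | 7

the unique w with this rank table is (7, 5, 3, 4, 2, 1, 6).

D(w) has 15 cells with 4 SE-corners; essential set:

[(1, 6, 0), (2, 4, 0), (4, 2, 0), (5, 1, 0)]


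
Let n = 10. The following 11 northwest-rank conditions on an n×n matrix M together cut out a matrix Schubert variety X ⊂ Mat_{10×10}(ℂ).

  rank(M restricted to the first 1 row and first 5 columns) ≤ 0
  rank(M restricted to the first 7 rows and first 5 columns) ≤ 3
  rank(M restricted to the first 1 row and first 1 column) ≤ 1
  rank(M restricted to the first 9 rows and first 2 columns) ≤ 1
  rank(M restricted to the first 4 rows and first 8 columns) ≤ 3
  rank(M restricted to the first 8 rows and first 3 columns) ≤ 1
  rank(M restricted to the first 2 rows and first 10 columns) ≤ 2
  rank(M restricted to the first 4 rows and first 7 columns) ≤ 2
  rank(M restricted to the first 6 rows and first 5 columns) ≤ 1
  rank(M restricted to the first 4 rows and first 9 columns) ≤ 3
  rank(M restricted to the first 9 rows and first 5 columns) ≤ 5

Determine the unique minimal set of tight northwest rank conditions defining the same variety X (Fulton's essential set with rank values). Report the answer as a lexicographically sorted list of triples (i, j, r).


Reconstructing r_w from the 11 given conditions:

  i=1: 0 | 0 | 0 | 0 | 0 | 1 | 1 | 1 | 1 | 1
  i=2: 1 | 1 | 1 | 1 | 1 | 2 | 2 | 2 | 2 | 2
  i=3: 1 | 1 | 1 | 1 | 1 | 2 | 2 | 3 | 3 | 3
  i=4: 1 | 1 | 1 | 1 | 1 | 2 | 2 | 3 | 3 | 4
  i=5: 1 | 1 | 1 | 1 | 1 | 2 | 3 | 4 | 4 | 5
  i=6: 1 | 1 | 1 | 1 | 1 | 2 | 3 | 4 | 5 | 6
  i=7: 1 | 1 | 1 | 2 | 2 | 3 | 4 | 5 | 6 | 7
  i=8: 1 | 1 | 1 | 2 | 3 | 4 | 5 | 6 | 7 | 8
  i=9: 1 | 1 | 2 | 3 | 4 | 5 | 6 | 7 | 8 | 9
  i=10: 1 | 2 | 3 | 4 | 5 | 6 | 7 | 8 | 9 | 10

hence w(1..10) = (6, 1, 8, 10, 7, 9, 4, 5, 3, 2).

6 SE-corners of the 29-cell Rothe diagram give Ess(w):

[(1, 5, 0), (4, 7, 2), (4, 9, 3), (6, 5, 1), (8, 3, 1), (9, 2, 1)]


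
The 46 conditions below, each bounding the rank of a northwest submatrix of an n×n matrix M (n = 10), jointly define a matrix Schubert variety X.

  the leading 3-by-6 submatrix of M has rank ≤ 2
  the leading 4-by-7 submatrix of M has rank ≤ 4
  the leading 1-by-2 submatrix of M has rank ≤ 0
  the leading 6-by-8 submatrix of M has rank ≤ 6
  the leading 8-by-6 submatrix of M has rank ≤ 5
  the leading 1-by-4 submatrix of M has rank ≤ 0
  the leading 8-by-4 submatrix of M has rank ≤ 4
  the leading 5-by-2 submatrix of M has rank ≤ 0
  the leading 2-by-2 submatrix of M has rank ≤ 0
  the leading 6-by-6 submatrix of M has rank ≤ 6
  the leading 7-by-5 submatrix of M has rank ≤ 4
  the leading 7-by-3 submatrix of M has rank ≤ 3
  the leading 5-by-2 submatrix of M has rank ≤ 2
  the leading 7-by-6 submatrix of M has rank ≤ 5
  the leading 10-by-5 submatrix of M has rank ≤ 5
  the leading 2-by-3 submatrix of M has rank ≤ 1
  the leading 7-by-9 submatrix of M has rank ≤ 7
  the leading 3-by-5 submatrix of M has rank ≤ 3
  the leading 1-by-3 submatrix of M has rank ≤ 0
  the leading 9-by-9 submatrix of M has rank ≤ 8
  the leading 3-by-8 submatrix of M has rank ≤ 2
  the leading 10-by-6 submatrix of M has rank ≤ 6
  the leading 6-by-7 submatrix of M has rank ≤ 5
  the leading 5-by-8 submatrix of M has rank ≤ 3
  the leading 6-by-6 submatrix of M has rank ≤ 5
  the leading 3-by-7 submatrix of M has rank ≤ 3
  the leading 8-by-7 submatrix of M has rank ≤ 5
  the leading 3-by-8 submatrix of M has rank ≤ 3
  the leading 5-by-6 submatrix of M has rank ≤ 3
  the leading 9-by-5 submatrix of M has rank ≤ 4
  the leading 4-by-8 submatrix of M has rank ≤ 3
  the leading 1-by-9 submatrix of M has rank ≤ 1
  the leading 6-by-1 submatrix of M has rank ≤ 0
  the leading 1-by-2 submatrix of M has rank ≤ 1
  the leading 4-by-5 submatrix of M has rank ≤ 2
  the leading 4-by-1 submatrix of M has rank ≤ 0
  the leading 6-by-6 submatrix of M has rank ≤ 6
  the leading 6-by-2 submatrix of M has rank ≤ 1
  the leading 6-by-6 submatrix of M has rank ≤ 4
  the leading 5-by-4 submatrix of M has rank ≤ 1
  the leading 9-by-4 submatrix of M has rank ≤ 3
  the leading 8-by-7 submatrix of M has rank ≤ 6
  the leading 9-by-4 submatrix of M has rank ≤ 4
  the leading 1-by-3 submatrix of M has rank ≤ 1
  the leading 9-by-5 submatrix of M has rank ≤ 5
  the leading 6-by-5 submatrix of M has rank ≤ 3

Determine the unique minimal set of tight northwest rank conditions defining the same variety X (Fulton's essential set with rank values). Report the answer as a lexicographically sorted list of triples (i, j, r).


Computing R[i][j] = min implied NW-rank bound (n=10, 46 conditions):

  R[1]: 0, 0, 0, 0, 1, 1, 1, 1, 1, 1
  R[2]: 0, 0, 1, 1, 2, 2, 2, 2, 2, 2
  R[3]: 0, 0, 1, 1, 2, 2, 2, 2, 3, 3
  R[4]: 0, 0, 1, 1, 2, 3, 3, 3, 4, 4
  R[5]: 0, 0, 1, 1, 2, 3, 3, 3, 4, 5
  R[6]: 0, 1, 2, 2, 3, 4, 4, 4, 5, 6
  R[7]: 1, 2, 3, 3, 4, 5, 5, 5, 6, 7
  R[8]: 1, 2, 3, 3, 4, 5, 5, 6, 7, 8
  R[9]: 1, 2, 3, 3, 4, 5, 6, 7, 8, 9
  R[10]: 1, 2, 3, 4, 5, 6, 7, 8, 9, 10

second differences of R give the permutation w = (5, 3, 9, 6, 10, 2, 1, 8, 7, 4).

|D(w)|=24, |Ess(w)|=8:

[(1, 4, 0), (3, 8, 2), (5, 2, 0), (5, 4, 1), (5, 8, 3), (6, 1, 0), (8, 7, 5), (9, 4, 3)]


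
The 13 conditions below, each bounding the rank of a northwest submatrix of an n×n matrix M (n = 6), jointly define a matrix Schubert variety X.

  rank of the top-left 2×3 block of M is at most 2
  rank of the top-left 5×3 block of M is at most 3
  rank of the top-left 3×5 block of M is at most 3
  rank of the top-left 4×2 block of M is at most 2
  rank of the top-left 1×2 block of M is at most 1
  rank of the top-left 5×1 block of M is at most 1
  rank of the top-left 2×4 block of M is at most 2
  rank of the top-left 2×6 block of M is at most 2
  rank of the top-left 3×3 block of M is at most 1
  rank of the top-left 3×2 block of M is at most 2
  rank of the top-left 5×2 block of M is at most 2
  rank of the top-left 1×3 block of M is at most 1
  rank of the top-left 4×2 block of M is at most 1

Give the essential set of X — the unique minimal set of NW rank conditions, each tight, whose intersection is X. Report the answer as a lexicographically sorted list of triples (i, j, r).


Reconstructing r_w from the 13 given conditions:

  R[1]: 1, 1, 1, 1, 1, 1
  R[2]: 1, 1, 1, 2, 2, 2
  R[3]: 1, 1, 1, 2, 3, 3
  R[4]: 1, 1, 2, 3, 4, 4
  R[5]: 1, 2, 3, 4, 5, 5
  R[6]: 1, 2, 3, 4, 5, 6

giving w = (1, 4, 5, 3, 2, 6) via Δ²R.

D(w) has 5 cells with 2 SE-corners; essential set:

[(3, 3, 1), (4, 2, 1)]


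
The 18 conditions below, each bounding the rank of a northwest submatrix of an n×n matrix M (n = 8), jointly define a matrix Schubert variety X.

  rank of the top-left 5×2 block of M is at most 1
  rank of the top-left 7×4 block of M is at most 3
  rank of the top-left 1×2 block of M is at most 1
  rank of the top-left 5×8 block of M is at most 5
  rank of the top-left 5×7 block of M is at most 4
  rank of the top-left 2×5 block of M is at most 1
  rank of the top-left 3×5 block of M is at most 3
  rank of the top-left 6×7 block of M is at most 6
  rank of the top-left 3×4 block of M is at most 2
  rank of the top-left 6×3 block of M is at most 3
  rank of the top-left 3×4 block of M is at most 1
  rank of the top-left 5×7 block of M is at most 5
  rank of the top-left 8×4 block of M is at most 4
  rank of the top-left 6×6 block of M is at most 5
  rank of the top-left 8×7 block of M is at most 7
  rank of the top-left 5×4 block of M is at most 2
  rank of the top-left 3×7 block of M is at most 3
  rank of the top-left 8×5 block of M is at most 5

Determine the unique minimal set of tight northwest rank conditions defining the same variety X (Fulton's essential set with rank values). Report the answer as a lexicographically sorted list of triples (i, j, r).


Propagating the 18 rank bounds to every northwest block:

  R[1]: 1, 1, 1, 1, 1, 1, 1, 1
  R[2]: 1, 1, 1, 1, 1, 2, 2, 2
  R[3]: 1, 1, 1, 1, 2, 3, 3, 3
  R[4]: 1, 1, 2, 2, 3, 4, 4, 4
  R[5]: 1, 1, 2, 2, 3, 4, 4, 5
  R[6]: 1, 2, 3, 3, 4, 5, 5, 6
  R[7]: 1, 2, 3, 3, 4, 5, 6, 7
  R[8]: 1, 2, 3, 4, 5, 6, 7, 8

second differences of R give the permutation w = (1, 6, 5, 3, 8, 2, 7, 4).

Fulton essential set (6 of the 12 Rothe cells):

[(2, 5, 1), (3, 4, 1), (5, 2, 1), (5, 4, 2), (5, 7, 4), (7, 4, 3)]


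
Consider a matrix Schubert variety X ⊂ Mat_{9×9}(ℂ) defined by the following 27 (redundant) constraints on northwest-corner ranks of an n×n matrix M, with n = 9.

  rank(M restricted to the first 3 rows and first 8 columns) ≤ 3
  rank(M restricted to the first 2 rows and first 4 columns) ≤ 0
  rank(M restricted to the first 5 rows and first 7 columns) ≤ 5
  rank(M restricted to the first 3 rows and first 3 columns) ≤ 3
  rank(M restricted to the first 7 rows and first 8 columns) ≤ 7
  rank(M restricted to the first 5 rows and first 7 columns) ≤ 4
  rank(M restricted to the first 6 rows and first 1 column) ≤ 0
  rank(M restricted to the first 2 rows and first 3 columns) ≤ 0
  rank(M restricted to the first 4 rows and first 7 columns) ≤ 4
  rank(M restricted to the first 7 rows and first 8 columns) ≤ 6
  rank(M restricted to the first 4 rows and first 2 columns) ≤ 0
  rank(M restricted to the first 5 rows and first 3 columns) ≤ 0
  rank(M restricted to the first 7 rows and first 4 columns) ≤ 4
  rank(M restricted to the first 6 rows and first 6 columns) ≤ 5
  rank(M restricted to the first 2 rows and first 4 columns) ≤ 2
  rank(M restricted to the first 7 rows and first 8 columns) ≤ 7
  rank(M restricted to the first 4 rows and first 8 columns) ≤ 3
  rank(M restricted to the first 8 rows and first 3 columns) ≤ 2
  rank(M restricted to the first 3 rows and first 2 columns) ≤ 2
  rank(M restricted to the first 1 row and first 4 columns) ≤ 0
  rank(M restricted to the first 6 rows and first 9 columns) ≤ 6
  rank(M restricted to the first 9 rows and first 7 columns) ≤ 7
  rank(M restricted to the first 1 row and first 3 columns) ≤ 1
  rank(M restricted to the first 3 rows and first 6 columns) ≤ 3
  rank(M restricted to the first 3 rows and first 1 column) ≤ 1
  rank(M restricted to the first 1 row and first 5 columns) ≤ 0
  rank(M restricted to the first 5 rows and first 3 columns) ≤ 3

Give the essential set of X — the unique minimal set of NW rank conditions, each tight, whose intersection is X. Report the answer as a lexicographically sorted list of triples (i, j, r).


Reconstructing r_w from the 27 given conditions:

  i=1: 0 0 0 0 0 1 1 1 1
  i=2: 0 0 0 0 1 2 2 2 2
  i=3: 0 0 0 1 2 3 3 3 3
  i=4: 0 0 0 1 2 3 3 3 4
  i=5: 0 0 0 1 2 3 4 4 5
  i=6: 0 1 1 2 3 4 5 5 6
  i=7: 1 2 2 3 4 5 6 6 7
  i=8: 1 2 2 3 4 5 6 7 8
  i=9: 1 2 3 4 5 6 7 8 9

the unique w with this rank table is (6, 5, 4, 9, 7, 2, 1, 8, 3).

Fulton essential set (6 of the 22 Rothe cells):

[(1, 5, 0), (2, 4, 0), (4, 8, 3), (5, 3, 0), (6, 1, 0), (8, 3, 2)]


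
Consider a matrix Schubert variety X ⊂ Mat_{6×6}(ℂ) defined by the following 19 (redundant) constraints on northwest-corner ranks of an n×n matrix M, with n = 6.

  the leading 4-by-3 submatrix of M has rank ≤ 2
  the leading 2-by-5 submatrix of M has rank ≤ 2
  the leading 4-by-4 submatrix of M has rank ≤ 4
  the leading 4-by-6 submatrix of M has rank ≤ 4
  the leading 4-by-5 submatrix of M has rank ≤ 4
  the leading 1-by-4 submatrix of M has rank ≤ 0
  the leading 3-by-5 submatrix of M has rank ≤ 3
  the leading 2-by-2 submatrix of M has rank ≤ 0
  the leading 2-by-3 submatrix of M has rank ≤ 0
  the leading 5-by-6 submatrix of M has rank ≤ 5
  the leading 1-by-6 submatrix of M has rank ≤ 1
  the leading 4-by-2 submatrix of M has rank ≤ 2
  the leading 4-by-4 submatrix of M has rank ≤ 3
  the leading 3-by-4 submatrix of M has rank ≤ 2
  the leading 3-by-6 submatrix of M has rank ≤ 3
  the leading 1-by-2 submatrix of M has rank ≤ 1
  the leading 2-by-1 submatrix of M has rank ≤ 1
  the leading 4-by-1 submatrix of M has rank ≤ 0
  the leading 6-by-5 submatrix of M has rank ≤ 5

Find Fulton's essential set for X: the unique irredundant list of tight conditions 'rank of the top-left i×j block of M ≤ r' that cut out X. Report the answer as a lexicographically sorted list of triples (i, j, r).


Propagating the 19 rank bounds to every northwest block:

  i=1: 0 | 0 | 0 | 0 | 1 | 1
  i=2: 0 | 0 | 0 | 1 | 2 | 2
  i=3: 0 | 1 | 1 | 2 | 3 | 3
  i=4: 0 | 1 | 2 | 3 | 4 | 4
  i=5: 1 | 2 | 3 | 4 | 5 | 5
  i=6: 1 | 2 | 3 | 4 | 5 | 6

hence w(1..6) = (5, 4, 2, 3, 1, 6).

|D(w)|=9, |Ess(w)|=3:

[(1, 4, 0), (2, 3, 0), (4, 1, 0)]


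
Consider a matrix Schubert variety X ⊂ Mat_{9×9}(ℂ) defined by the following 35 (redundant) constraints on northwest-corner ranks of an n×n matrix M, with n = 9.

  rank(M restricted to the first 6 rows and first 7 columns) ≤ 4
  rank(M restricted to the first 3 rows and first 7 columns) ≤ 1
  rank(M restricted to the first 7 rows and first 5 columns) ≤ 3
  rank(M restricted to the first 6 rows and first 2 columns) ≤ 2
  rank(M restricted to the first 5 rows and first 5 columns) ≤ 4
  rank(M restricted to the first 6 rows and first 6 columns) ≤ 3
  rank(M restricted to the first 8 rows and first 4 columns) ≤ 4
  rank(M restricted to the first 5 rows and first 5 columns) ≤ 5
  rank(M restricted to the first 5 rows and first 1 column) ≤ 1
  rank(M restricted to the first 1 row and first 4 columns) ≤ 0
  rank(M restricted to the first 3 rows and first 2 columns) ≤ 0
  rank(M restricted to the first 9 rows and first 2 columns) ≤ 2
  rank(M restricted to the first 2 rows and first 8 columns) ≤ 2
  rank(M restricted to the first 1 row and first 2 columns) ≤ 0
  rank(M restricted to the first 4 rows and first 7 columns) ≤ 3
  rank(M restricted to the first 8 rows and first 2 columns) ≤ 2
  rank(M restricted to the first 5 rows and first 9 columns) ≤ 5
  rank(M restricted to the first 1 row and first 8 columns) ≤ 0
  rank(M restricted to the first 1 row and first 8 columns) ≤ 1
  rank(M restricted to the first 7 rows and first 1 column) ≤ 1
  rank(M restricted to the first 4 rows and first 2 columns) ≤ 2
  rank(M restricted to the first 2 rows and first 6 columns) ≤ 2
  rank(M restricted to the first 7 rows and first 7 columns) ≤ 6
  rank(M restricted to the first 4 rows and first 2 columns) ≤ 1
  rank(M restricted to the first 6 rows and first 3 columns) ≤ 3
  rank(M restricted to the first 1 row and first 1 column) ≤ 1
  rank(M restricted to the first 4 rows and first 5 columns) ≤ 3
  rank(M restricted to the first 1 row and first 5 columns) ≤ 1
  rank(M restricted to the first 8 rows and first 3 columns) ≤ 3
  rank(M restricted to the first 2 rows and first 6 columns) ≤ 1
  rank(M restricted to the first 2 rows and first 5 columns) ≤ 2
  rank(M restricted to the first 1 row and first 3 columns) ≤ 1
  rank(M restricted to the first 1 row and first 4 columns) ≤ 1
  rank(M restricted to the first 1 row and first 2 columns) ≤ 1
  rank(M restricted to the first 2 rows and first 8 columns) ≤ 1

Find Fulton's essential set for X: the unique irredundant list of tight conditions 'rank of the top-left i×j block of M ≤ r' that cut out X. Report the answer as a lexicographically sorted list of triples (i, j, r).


Rank table r_w(9×9) implied by the 35 constraints:

  0  0  0  0  0  0  0  0  1
  0  0  1  1  1  1  1  1  2
  0  0  1  1  1  1  1  2  3
  1  1  2  2  2  2  2  3  4
  1  2  3  3  3  3  3  4  5
  1  2  3  3  3  3  4  5  6
  1  2  3  3  3  4  5  6  7
  1  2  3  4  4  5  6  7  8
  1  2  3  4  5  6  7  8  9

so w = (9, 3, 8, 1, 2, 7, 6, 4, 5).

|D(w)|=21, |Ess(w)|=5:

[(1, 8, 0), (3, 2, 0), (3, 7, 1), (6, 6, 3), (7, 5, 3)]
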